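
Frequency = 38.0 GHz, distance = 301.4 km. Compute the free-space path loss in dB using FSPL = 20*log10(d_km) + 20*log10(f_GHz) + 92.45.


20*log10(301.4) = 49.58
20*log10(38.0) = 31.6
FSPL = 173.6 dB

173.6 dB


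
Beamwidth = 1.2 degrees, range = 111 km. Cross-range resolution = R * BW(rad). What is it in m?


BW_rad = 0.020943951
CR = 111000 * 0.020943951 = 2324.8 m

2324.8 m


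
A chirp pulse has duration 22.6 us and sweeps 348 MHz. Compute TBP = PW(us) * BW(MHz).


TBP = 22.6 * 348 = 7864.8

7864.8


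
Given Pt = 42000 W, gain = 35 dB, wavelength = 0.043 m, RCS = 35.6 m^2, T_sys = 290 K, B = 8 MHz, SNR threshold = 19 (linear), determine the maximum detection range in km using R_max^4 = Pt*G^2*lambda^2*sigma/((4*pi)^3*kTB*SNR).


G_lin = 10^(35/10) = 3162.27766
R^4 = 42000 * 3162.27766^2 * 0.043^2 * 35.6 / ((4*pi)^3 * 1.38e-23 * 290 * 8000000.0 * 19)
R^4 = 2.29027e19 m^4
R_max = (2.29027e19)^(1/4) = 69178.6 m = 69.2 km

69.2 km


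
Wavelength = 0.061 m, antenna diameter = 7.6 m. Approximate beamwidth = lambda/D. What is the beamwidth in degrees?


BW_rad = 0.061 / 7.6 = 0.008026
BW_deg = 0.46 degrees

0.46 degrees


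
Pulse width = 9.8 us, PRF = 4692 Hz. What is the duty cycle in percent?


DC = 9.8e-6 * 4692 * 100 = 4.6%

4.6%


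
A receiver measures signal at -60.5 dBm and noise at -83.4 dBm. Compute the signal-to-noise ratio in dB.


SNR = -60.5 - (-83.4) = 22.9 dB

22.9 dB


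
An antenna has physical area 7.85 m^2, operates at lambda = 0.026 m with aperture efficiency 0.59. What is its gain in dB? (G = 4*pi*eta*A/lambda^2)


G_linear = 4*pi*0.59*7.85/0.026^2 = 86096.37
G_dB = 10*log10(86096.37) = 49.3 dB

49.3 dB


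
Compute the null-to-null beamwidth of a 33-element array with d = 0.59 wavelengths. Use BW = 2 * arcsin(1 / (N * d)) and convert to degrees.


1/(N*d) = 1/(33*0.59) = 0.051361
BW = 2*arcsin(0.051361) = 5.9 degrees

5.9 degrees


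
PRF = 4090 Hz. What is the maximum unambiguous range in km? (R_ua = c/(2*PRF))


R_ua = 3e8 / (2 * 4090) = 36674.8 m = 36.7 km

36.7 km


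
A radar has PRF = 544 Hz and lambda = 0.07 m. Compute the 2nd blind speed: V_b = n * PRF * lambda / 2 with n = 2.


V_blind = 2 * 544 * 0.07 / 2 = 38.1 m/s

38.1 m/s


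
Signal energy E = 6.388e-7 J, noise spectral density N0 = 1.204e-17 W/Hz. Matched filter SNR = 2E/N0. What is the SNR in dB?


SNR_lin = 2 * 6.388e-7 / 1.204e-17 = 1.061e11
SNR_dB = 10*log10(1.061e11) = 110.3 dB

110.3 dB


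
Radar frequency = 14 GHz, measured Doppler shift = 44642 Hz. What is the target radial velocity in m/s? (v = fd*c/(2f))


v = 44642 * 3e8 / (2 * 14000000000.0) = 478.3 m/s

478.3 m/s


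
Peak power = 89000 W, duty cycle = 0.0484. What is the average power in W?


P_avg = 89000 * 0.0484 = 4307.6 W

4307.6 W


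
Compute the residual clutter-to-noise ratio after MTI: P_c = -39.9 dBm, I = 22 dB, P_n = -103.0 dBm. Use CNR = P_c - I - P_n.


CNR = -39.9 - 22 - (-103.0) = 41.1 dB

41.1 dB


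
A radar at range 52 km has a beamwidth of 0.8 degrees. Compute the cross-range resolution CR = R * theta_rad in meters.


BW_rad = 0.013962634
CR = 52000 * 0.013962634 = 726.1 m

726.1 m


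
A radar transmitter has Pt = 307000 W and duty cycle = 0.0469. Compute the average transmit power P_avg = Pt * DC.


P_avg = 307000 * 0.0469 = 14398.3 W

14398.3 W


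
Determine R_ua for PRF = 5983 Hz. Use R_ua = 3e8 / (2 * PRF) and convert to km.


R_ua = 3e8 / (2 * 5983) = 25071.0 m = 25.1 km

25.1 km


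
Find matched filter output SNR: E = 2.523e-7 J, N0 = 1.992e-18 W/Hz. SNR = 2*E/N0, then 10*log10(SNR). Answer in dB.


SNR_lin = 2 * 2.523e-7 / 1.992e-18 = 2.533e11
SNR_dB = 10*log10(2.533e11) = 114.0 dB

114.0 dB


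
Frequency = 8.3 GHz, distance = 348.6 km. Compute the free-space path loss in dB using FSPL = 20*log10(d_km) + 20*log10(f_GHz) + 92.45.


20*log10(348.6) = 50.85
20*log10(8.3) = 18.38
FSPL = 161.7 dB

161.7 dB


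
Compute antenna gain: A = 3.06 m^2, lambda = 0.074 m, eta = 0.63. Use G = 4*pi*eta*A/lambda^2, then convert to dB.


G_linear = 4*pi*0.63*3.06/0.074^2 = 4423.93
G_dB = 10*log10(4423.93) = 36.5 dB

36.5 dB


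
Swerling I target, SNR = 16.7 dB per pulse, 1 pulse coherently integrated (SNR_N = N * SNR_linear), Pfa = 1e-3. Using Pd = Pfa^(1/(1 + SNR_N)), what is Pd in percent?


SNR_lin = 10^(16.7/10) = 46.77351
SNR_N = 1 * 46.77351 = 46.77351
1/(1 + SNR_N) = 1/47.77351 = 0.0209321
Pd = (1e-3)^0.0209321 = 0.86537
Pd = 86.5%

86.5%


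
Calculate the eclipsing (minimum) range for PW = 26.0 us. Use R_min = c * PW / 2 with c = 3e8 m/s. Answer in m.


R_min = 3e8 * 26.0e-6 / 2 = 3900.0 m

3900.0 m


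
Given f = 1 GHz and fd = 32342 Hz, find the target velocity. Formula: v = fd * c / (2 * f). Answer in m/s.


v = 32342 * 3e8 / (2 * 1000000000.0) = 4851.3 m/s

4851.3 m/s


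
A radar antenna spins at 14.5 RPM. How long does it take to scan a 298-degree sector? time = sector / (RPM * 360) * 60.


t = 298 / (14.5 * 360) * 60 = 3.43 s

3.43 s


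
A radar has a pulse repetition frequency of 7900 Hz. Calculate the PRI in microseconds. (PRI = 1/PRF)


PRI = 1/7900 = 0.0001265823 s = 126.6 us

126.6 us


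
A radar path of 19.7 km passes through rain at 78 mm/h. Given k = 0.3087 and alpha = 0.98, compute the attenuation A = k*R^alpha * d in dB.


gamma = 0.3087 * 78^0.98 = 22.06934 dB/km
A = 22.06934 * 19.7 = 434.77 dB

434.77 dB


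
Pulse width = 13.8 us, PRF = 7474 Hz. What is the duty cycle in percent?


DC = 13.8e-6 * 7474 * 100 = 10.31%

10.31%


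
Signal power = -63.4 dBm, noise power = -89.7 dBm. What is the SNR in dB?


SNR = -63.4 - (-89.7) = 26.3 dB

26.3 dB


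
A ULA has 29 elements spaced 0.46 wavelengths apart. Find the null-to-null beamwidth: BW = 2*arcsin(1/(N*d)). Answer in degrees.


1/(N*d) = 1/(29*0.46) = 0.074963
BW = 2*arcsin(0.074963) = 8.6 degrees

8.6 degrees


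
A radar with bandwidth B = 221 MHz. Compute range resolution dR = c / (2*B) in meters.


dR = 3e8 / (2 * 221000000.0) = 0.68 m

0.68 m


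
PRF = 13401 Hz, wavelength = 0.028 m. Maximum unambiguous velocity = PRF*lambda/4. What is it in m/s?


V_ua = 13401 * 0.028 / 4 = 93.8 m/s

93.8 m/s


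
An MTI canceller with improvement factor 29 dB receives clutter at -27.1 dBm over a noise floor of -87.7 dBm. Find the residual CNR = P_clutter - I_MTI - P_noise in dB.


CNR = -27.1 - 29 - (-87.7) = 31.6 dB

31.6 dB


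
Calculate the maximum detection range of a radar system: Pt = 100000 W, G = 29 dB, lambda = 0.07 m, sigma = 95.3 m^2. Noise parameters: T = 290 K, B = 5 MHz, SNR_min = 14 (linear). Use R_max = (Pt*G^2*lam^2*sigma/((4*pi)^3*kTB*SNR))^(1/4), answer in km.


G_lin = 10^(29/10) = 794.328235
R^4 = 100000 * 794.328235^2 * 0.07^2 * 95.3 / ((4*pi)^3 * 1.38e-23 * 290 * 5000000.0 * 14)
R^4 = 5.3001e19 m^4
R_max = (5.3001e19)^(1/4) = 85324.0 m = 85.3 km

85.3 km


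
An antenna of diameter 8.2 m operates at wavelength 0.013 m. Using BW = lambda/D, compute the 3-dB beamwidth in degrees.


BW_rad = 0.013 / 8.2 = 0.001585
BW_deg = 0.09 degrees

0.09 degrees


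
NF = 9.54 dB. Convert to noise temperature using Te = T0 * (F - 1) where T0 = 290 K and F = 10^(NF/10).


NF_lin = 10^(9.54/10) = 8.994976
Te = 290 * (8.994976 - 1) = 2318.5 K

2318.5 K


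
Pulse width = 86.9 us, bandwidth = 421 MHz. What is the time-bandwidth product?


TBP = 86.9 * 421 = 36584.9

36584.9


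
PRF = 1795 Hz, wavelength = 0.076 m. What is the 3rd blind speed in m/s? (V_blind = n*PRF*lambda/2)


V_blind = 3 * 1795 * 0.076 / 2 = 204.6 m/s

204.6 m/s


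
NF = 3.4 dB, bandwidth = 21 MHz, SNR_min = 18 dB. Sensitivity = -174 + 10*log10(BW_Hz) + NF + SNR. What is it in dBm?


10*log10(21000000.0) = 73.22
S = -174 + 73.22 + 3.4 + 18 = -79.4 dBm

-79.4 dBm


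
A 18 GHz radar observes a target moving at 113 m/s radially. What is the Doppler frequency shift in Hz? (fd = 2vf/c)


fd = 2 * 113 * 18000000000.0 / 3e8 = 13560.0 Hz

13560.0 Hz


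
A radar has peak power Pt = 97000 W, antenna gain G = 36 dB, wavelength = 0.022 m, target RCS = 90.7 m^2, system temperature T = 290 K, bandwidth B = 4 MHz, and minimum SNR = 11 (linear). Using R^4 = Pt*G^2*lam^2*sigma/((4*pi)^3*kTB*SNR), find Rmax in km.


G_lin = 10^(36/10) = 3981.071706
R^4 = 97000 * 3981.071706^2 * 0.022^2 * 90.7 / ((4*pi)^3 * 1.38e-23 * 290 * 4000000.0 * 11)
R^4 = 1.93137e20 m^4
R_max = (1.93137e20)^(1/4) = 117887.1 m = 117.9 km

117.9 km


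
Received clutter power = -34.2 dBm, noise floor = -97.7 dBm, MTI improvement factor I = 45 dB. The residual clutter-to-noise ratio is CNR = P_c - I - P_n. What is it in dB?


CNR = -34.2 - 45 - (-97.7) = 18.5 dB

18.5 dB


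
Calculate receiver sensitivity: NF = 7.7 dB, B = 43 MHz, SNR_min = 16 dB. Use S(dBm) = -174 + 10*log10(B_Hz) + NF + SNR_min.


10*log10(43000000.0) = 76.33
S = -174 + 76.33 + 7.7 + 16 = -74.0 dBm

-74.0 dBm


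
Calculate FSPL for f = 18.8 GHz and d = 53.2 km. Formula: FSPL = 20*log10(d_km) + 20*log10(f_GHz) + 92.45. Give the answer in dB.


20*log10(53.2) = 34.52
20*log10(18.8) = 25.48
FSPL = 152.5 dB

152.5 dB


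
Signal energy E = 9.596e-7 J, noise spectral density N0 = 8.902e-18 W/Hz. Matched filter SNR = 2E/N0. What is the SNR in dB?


SNR_lin = 2 * 9.596e-7 / 8.902e-18 = 2.156e11
SNR_dB = 10*log10(2.156e11) = 113.3 dB

113.3 dB


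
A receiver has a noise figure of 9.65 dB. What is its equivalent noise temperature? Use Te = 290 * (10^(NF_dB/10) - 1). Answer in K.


NF_lin = 10^(9.65/10) = 9.225714
Te = 290 * (9.225714 - 1) = 2385.5 K

2385.5 K


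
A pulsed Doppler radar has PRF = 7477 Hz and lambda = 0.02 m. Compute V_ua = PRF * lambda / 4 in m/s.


V_ua = 7477 * 0.02 / 4 = 37.4 m/s

37.4 m/s


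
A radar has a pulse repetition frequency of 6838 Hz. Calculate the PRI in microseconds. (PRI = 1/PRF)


PRI = 1/6838 = 0.0001462416 s = 146.2 us

146.2 us


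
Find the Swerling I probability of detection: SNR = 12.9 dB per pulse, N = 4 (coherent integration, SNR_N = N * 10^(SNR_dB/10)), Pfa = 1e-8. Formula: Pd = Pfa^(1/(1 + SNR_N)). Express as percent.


SNR_lin = 10^(12.9/10) = 19.49845
SNR_N = 4 * 19.49845 = 77.9938
1/(1 + SNR_N) = 1/78.9938 = 0.0126592
Pd = (1e-8)^0.0126592 = 0.792
Pd = 79.2%

79.2%


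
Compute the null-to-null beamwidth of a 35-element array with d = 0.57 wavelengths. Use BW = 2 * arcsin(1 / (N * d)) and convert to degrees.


1/(N*d) = 1/(35*0.57) = 0.050125
BW = 2*arcsin(0.050125) = 5.7 degrees

5.7 degrees


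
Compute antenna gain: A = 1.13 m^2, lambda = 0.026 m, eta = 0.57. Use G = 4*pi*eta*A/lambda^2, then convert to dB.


G_linear = 4*pi*0.57*1.13/0.026^2 = 11973.37
G_dB = 10*log10(11973.37) = 40.8 dB

40.8 dB


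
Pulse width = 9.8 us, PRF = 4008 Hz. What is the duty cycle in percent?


DC = 9.8e-6 * 4008 * 100 = 3.93%

3.93%


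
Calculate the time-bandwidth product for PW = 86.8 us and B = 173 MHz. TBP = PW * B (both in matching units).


TBP = 86.8 * 173 = 15016.4

15016.4


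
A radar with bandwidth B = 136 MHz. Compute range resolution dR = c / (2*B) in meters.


dR = 3e8 / (2 * 136000000.0) = 1.1 m

1.1 m


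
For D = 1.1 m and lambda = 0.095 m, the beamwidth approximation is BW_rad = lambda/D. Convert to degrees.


BW_rad = 0.095 / 1.1 = 0.086364
BW_deg = 4.95 degrees

4.95 degrees


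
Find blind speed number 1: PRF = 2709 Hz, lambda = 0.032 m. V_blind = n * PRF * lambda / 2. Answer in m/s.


V_blind = 1 * 2709 * 0.032 / 2 = 43.3 m/s

43.3 m/s


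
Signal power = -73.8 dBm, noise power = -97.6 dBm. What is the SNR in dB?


SNR = -73.8 - (-97.6) = 23.8 dB

23.8 dB


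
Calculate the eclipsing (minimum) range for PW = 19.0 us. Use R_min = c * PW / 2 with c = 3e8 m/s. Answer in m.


R_min = 3e8 * 19.0e-6 / 2 = 2850.0 m

2850.0 m


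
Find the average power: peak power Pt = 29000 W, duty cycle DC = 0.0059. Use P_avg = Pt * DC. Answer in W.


P_avg = 29000 * 0.0059 = 171.1 W

171.1 W


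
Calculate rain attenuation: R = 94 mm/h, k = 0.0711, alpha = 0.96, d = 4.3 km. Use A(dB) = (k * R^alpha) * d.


gamma = 0.0711 * 94^0.96 = 5.572786 dB/km
A = 5.572786 * 4.3 = 23.96 dB

23.96 dB


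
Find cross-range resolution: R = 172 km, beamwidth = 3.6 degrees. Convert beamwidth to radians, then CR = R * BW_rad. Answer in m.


BW_rad = 0.062831853
CR = 172000 * 0.062831853 = 10807.1 m

10807.1 m


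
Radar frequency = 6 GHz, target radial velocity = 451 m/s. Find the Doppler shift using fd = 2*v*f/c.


fd = 2 * 451 * 6000000000.0 / 3e8 = 18040.0 Hz

18040.0 Hz


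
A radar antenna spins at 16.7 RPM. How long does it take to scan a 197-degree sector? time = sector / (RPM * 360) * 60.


t = 197 / (16.7 * 360) * 60 = 1.97 s

1.97 s


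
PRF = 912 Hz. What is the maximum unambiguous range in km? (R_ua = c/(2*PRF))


R_ua = 3e8 / (2 * 912) = 164473.7 m = 164.5 km

164.5 km


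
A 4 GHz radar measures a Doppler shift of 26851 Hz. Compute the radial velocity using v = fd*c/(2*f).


v = 26851 * 3e8 / (2 * 4000000000.0) = 1006.9 m/s

1006.9 m/s


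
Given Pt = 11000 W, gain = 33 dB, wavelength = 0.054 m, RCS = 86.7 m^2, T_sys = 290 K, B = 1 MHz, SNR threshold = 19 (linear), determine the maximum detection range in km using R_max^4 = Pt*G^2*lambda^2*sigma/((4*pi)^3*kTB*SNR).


G_lin = 10^(33/10) = 1995.262315
R^4 = 11000 * 1995.262315^2 * 0.054^2 * 86.7 / ((4*pi)^3 * 1.38e-23 * 290 * 1000000.0 * 19)
R^4 = 7.33735e19 m^4
R_max = (7.33735e19)^(1/4) = 92551.8 m = 92.6 km

92.6 km


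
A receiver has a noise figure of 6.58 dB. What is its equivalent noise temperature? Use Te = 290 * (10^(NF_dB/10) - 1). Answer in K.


NF_lin = 10^(6.58/10) = 4.549881
Te = 290 * (4.549881 - 1) = 1029.5 K

1029.5 K


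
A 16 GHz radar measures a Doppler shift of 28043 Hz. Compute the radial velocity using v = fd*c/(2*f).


v = 28043 * 3e8 / (2 * 16000000000.0) = 262.9 m/s

262.9 m/s


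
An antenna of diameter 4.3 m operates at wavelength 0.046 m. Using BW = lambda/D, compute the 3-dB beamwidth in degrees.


BW_rad = 0.046 / 4.3 = 0.010698
BW_deg = 0.61 degrees

0.61 degrees


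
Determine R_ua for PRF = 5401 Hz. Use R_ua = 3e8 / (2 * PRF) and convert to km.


R_ua = 3e8 / (2 * 5401) = 27772.6 m = 27.8 km

27.8 km


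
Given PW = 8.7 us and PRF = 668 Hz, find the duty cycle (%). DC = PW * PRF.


DC = 8.7e-6 * 668 * 100 = 0.58%

0.58%


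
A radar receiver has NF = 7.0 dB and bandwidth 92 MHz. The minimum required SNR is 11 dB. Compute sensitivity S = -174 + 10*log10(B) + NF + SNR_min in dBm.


10*log10(92000000.0) = 79.64
S = -174 + 79.64 + 7.0 + 11 = -76.4 dBm

-76.4 dBm


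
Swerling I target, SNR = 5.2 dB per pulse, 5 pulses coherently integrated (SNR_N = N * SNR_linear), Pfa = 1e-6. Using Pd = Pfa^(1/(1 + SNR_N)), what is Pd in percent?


SNR_lin = 10^(5.2/10) = 3.31131
SNR_N = 5 * 3.31131 = 16.55655
1/(1 + SNR_N) = 1/17.55655 = 0.0569588
Pd = (1e-6)^0.0569588 = 0.45525
Pd = 45.5%

45.5%


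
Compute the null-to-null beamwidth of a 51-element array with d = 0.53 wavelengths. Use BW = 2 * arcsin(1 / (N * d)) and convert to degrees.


1/(N*d) = 1/(51*0.53) = 0.036996
BW = 2*arcsin(0.036996) = 4.2 degrees

4.2 degrees


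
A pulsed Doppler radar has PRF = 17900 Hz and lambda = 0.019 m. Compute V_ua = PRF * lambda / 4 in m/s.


V_ua = 17900 * 0.019 / 4 = 85.0 m/s

85.0 m/s


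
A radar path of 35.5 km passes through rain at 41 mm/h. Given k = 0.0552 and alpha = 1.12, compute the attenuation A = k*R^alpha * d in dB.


gamma = 0.0552 * 41^1.12 = 3.533922 dB/km
A = 3.533922 * 35.5 = 125.45 dB

125.45 dB


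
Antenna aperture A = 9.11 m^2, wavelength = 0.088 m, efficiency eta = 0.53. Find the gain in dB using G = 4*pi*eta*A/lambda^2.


G_linear = 4*pi*0.53*9.11/0.088^2 = 7835.0
G_dB = 10*log10(7835.0) = 38.9 dB

38.9 dB


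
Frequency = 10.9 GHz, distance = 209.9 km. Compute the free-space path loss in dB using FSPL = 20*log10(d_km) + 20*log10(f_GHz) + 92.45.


20*log10(209.9) = 46.44
20*log10(10.9) = 20.75
FSPL = 159.6 dB

159.6 dB


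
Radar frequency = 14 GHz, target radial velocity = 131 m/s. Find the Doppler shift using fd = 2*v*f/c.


fd = 2 * 131 * 14000000000.0 / 3e8 = 12226.7 Hz

12226.7 Hz


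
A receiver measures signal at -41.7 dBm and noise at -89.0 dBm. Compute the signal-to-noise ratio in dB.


SNR = -41.7 - (-89.0) = 47.3 dB

47.3 dB


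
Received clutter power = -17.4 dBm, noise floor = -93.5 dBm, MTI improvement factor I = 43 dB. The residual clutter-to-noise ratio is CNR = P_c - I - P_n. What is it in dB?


CNR = -17.4 - 43 - (-93.5) = 33.1 dB

33.1 dB


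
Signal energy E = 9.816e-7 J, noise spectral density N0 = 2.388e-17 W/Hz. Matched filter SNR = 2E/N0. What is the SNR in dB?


SNR_lin = 2 * 9.816e-7 / 2.388e-17 = 8.221e10
SNR_dB = 10*log10(8.221e10) = 109.1 dB

109.1 dB


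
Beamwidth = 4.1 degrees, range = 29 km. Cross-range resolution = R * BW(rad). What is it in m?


BW_rad = 0.071558499
CR = 29000 * 0.071558499 = 2075.2 m

2075.2 m


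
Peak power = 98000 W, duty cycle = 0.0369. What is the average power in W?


P_avg = 98000 * 0.0369 = 3616.2 W

3616.2 W


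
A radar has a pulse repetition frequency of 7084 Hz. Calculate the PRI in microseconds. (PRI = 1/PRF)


PRI = 1/7084 = 0.0001411632 s = 141.2 us

141.2 us


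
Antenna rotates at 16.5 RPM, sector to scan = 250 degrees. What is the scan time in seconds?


t = 250 / (16.5 * 360) * 60 = 2.53 s

2.53 s


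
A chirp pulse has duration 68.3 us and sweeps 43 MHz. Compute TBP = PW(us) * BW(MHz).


TBP = 68.3 * 43 = 2936.9

2936.9


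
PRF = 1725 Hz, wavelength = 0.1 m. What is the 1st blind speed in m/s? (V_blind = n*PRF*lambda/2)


V_blind = 1 * 1725 * 0.1 / 2 = 86.3 m/s

86.3 m/s


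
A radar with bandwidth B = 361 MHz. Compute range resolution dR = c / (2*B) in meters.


dR = 3e8 / (2 * 361000000.0) = 0.42 m

0.42 m


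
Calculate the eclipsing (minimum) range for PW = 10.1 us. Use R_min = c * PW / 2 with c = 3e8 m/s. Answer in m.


R_min = 3e8 * 10.1e-6 / 2 = 1515.0 m

1515.0 m


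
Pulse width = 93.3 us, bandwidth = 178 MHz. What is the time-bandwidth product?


TBP = 93.3 * 178 = 16607.4

16607.4


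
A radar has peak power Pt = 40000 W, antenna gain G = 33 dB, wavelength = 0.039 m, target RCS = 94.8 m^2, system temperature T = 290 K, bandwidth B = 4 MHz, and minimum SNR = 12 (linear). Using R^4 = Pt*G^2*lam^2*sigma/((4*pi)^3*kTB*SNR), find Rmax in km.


G_lin = 10^(33/10) = 1995.262315
R^4 = 40000 * 1995.262315^2 * 0.039^2 * 94.8 / ((4*pi)^3 * 1.38e-23 * 290 * 4000000.0 * 12)
R^4 = 6.02351e19 m^4
R_max = (6.02351e19)^(1/4) = 88097.3 m = 88.1 km

88.1 km


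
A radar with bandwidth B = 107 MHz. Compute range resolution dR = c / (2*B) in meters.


dR = 3e8 / (2 * 107000000.0) = 1.4 m

1.4 m


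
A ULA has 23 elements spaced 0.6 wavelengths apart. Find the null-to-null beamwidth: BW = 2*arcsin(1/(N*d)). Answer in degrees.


1/(N*d) = 1/(23*0.6) = 0.072464
BW = 2*arcsin(0.072464) = 8.3 degrees

8.3 degrees


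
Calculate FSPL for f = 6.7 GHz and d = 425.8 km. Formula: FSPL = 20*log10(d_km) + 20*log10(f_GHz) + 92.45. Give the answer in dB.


20*log10(425.8) = 52.58
20*log10(6.7) = 16.52
FSPL = 161.6 dB

161.6 dB


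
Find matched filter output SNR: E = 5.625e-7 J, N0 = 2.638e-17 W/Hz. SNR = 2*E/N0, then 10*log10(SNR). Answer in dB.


SNR_lin = 2 * 5.625e-7 / 2.638e-17 = 4.265e10
SNR_dB = 10*log10(4.265e10) = 106.3 dB

106.3 dB


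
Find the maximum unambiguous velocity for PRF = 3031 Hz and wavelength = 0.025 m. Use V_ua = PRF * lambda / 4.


V_ua = 3031 * 0.025 / 4 = 18.9 m/s

18.9 m/s


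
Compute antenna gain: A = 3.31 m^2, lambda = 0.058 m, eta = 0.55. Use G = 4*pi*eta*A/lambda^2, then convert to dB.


G_linear = 4*pi*0.55*3.31/0.058^2 = 6800.56
G_dB = 10*log10(6800.56) = 38.3 dB

38.3 dB


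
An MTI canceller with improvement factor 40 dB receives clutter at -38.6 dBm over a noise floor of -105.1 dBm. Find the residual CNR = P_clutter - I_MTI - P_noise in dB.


CNR = -38.6 - 40 - (-105.1) = 26.5 dB

26.5 dB


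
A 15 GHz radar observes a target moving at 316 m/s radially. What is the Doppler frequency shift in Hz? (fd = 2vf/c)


fd = 2 * 316 * 15000000000.0 / 3e8 = 31600.0 Hz

31600.0 Hz


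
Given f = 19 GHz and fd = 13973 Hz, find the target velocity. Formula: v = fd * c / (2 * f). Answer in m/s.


v = 13973 * 3e8 / (2 * 19000000000.0) = 110.3 m/s

110.3 m/s


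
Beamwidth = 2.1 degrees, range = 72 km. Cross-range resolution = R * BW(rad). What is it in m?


BW_rad = 0.036651914
CR = 72000 * 0.036651914 = 2638.9 m

2638.9 m


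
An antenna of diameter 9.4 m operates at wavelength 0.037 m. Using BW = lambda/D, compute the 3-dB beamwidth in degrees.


BW_rad = 0.037 / 9.4 = 0.003936
BW_deg = 0.23 degrees

0.23 degrees


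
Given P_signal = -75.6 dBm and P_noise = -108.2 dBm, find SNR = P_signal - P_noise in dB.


SNR = -75.6 - (-108.2) = 32.6 dB

32.6 dB


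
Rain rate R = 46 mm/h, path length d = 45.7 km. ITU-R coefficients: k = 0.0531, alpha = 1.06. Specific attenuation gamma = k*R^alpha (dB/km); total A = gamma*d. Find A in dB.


gamma = 0.0531 * 46^1.06 = 3.073391 dB/km
A = 3.073391 * 45.7 = 140.45 dB

140.45 dB


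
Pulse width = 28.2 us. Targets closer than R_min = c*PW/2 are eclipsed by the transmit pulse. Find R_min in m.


R_min = 3e8 * 28.2e-6 / 2 = 4230.0 m

4230.0 m


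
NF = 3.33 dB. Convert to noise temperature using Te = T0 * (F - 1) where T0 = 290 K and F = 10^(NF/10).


NF_lin = 10^(3.33/10) = 2.152782
Te = 290 * (2.152782 - 1) = 334.3 K

334.3 K


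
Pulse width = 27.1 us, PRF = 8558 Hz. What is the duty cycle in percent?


DC = 27.1e-6 * 8558 * 100 = 23.19%

23.19%


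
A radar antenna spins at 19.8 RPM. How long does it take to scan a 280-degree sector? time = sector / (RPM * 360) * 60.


t = 280 / (19.8 * 360) * 60 = 2.36 s

2.36 s


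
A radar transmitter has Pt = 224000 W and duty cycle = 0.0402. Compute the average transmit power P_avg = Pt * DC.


P_avg = 224000 * 0.0402 = 9004.8 W

9004.8 W


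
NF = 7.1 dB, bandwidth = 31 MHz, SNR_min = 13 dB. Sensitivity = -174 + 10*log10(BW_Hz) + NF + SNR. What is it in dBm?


10*log10(31000000.0) = 74.91
S = -174 + 74.91 + 7.1 + 13 = -79.0 dBm

-79.0 dBm


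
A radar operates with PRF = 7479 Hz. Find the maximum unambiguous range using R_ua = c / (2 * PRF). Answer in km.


R_ua = 3e8 / (2 * 7479) = 20056.2 m = 20.1 km

20.1 km


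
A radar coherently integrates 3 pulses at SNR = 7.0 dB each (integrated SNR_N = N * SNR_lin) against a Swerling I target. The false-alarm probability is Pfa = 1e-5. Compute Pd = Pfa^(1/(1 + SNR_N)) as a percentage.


SNR_lin = 10^(7.0/10) = 5.01187
SNR_N = 3 * 5.01187 = 15.03561
1/(1 + SNR_N) = 1/16.03561 = 0.0623612
Pd = (1e-5)^0.0623612 = 0.48775
Pd = 48.8%

48.8%


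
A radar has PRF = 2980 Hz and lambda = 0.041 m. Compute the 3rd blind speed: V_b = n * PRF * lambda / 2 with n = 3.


V_blind = 3 * 2980 * 0.041 / 2 = 183.3 m/s

183.3 m/s


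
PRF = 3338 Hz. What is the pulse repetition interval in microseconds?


PRI = 1/3338 = 0.0002995806 s = 299.6 us

299.6 us


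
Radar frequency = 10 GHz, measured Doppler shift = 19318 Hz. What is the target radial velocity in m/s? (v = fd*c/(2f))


v = 19318 * 3e8 / (2 * 10000000000.0) = 289.8 m/s

289.8 m/s


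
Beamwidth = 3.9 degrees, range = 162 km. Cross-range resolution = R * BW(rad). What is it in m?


BW_rad = 0.068067841
CR = 162000 * 0.068067841 = 11027.0 m

11027.0 m


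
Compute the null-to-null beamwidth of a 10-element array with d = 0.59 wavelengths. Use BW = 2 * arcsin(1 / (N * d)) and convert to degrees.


1/(N*d) = 1/(10*0.59) = 0.169492
BW = 2*arcsin(0.169492) = 19.5 degrees

19.5 degrees


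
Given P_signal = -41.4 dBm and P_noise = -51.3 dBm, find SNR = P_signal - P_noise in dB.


SNR = -41.4 - (-51.3) = 9.9 dB

9.9 dB


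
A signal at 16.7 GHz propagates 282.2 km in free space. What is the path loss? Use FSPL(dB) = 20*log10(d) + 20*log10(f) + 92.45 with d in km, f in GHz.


20*log10(282.2) = 49.01
20*log10(16.7) = 24.45
FSPL = 165.9 dB

165.9 dB


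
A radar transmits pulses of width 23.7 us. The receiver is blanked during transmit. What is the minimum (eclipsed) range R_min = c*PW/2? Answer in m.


R_min = 3e8 * 23.7e-6 / 2 = 3555.0 m

3555.0 m


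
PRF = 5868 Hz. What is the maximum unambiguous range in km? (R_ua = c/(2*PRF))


R_ua = 3e8 / (2 * 5868) = 25562.4 m = 25.6 km

25.6 km


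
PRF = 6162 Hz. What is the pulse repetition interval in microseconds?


PRI = 1/6162 = 0.000162285 s = 162.3 us

162.3 us


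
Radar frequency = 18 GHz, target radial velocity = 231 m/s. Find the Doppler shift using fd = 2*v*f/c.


fd = 2 * 231 * 18000000000.0 / 3e8 = 27720.0 Hz

27720.0 Hz


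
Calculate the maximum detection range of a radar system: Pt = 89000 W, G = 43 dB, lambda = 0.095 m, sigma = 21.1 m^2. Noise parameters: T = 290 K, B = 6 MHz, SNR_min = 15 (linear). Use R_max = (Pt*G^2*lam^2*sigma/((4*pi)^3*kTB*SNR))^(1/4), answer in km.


G_lin = 10^(43/10) = 19952.62315
R^4 = 89000 * 19952.62315^2 * 0.095^2 * 21.1 / ((4*pi)^3 * 1.38e-23 * 290 * 6000000.0 * 15)
R^4 = 9.43997e21 m^4
R_max = (9.43997e21)^(1/4) = 311704.2 m = 311.7 km

311.7 km


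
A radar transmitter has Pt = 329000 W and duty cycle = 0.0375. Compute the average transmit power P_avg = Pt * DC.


P_avg = 329000 * 0.0375 = 12337.5 W

12337.5 W


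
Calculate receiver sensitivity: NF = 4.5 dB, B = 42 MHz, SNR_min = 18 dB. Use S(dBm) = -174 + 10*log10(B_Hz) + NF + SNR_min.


10*log10(42000000.0) = 76.23
S = -174 + 76.23 + 4.5 + 18 = -75.3 dBm

-75.3 dBm


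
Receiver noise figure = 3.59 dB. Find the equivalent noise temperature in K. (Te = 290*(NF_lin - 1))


NF_lin = 10^(3.59/10) = 2.285599
Te = 290 * (2.285599 - 1) = 372.8 K

372.8 K


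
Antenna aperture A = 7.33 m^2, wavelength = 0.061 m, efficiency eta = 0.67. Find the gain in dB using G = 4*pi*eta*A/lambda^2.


G_linear = 4*pi*0.67*7.33/0.061^2 = 16585.52
G_dB = 10*log10(16585.52) = 42.2 dB

42.2 dB


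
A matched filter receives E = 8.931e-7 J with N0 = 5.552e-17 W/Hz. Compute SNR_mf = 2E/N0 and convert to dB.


SNR_lin = 2 * 8.931e-7 / 5.552e-17 = 3.217e10
SNR_dB = 10*log10(3.217e10) = 105.1 dB

105.1 dB


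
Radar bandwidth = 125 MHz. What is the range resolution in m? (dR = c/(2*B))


dR = 3e8 / (2 * 125000000.0) = 1.2 m

1.2 m


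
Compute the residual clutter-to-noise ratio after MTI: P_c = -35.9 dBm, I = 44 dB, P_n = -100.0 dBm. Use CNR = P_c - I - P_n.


CNR = -35.9 - 44 - (-100.0) = 20.1 dB

20.1 dB


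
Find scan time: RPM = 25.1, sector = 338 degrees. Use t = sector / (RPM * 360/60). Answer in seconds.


t = 338 / (25.1 * 360) * 60 = 2.24 s

2.24 s


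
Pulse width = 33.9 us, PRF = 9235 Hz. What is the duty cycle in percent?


DC = 33.9e-6 * 9235 * 100 = 31.31%

31.31%


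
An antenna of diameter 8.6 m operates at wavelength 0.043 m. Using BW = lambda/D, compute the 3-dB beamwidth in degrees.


BW_rad = 0.043 / 8.6 = 0.005
BW_deg = 0.29 degrees

0.29 degrees


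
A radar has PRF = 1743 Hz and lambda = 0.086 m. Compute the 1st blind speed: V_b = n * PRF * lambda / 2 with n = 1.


V_blind = 1 * 1743 * 0.086 / 2 = 74.9 m/s

74.9 m/s


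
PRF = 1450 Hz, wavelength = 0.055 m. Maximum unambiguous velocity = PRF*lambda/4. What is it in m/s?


V_ua = 1450 * 0.055 / 4 = 19.9 m/s

19.9 m/s


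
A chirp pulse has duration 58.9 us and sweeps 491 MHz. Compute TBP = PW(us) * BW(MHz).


TBP = 58.9 * 491 = 28919.9

28919.9


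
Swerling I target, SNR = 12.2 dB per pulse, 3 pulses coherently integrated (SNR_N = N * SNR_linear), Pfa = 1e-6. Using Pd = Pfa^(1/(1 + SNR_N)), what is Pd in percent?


SNR_lin = 10^(12.2/10) = 16.59587
SNR_N = 3 * 16.59587 = 49.78761
1/(1 + SNR_N) = 1/50.78761 = 0.0196898
Pd = (1e-6)^0.0196898 = 0.76184
Pd = 76.2%

76.2%


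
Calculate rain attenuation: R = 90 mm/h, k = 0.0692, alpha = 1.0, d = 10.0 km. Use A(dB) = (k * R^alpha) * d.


gamma = 0.0692 * 90^1.0 = 6.228 dB/km
A = 6.228 * 10.0 = 62.28 dB

62.28 dB


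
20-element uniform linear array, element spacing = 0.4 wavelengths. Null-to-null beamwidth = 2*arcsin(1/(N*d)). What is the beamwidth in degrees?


1/(N*d) = 1/(20*0.4) = 0.125
BW = 2*arcsin(0.125) = 14.4 degrees

14.4 degrees


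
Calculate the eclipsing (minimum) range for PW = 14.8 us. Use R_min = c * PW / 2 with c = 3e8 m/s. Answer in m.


R_min = 3e8 * 14.8e-6 / 2 = 2220.0 m

2220.0 m


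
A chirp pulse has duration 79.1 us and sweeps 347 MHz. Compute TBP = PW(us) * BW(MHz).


TBP = 79.1 * 347 = 27447.7

27447.7


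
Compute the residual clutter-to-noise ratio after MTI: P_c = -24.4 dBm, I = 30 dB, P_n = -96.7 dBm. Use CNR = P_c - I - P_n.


CNR = -24.4 - 30 - (-96.7) = 42.3 dB

42.3 dB


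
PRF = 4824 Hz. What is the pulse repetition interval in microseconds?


PRI = 1/4824 = 0.0002072968 s = 207.3 us

207.3 us


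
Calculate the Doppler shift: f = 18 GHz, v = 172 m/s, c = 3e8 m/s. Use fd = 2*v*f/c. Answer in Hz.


fd = 2 * 172 * 18000000000.0 / 3e8 = 20640.0 Hz

20640.0 Hz


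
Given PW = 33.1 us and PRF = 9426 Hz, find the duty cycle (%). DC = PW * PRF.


DC = 33.1e-6 * 9426 * 100 = 31.2%

31.2%


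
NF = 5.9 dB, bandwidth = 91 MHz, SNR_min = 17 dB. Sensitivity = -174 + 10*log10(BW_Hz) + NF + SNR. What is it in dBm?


10*log10(91000000.0) = 79.59
S = -174 + 79.59 + 5.9 + 17 = -71.5 dBm

-71.5 dBm


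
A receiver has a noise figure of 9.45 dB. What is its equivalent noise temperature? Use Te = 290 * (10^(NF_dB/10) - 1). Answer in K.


NF_lin = 10^(9.45/10) = 8.810489
Te = 290 * (8.810489 - 1) = 2265.0 K

2265.0 K


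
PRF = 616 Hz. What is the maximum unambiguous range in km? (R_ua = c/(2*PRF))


R_ua = 3e8 / (2 * 616) = 243506.5 m = 243.5 km

243.5 km


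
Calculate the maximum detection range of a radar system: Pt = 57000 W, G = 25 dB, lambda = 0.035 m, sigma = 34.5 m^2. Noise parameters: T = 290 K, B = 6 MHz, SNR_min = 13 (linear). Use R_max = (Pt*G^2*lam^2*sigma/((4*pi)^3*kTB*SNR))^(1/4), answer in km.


G_lin = 10^(25/10) = 316.227766
R^4 = 57000 * 316.227766^2 * 0.035^2 * 34.5 / ((4*pi)^3 * 1.38e-23 * 290 * 6000000.0 * 13)
R^4 = 3.88892e17 m^4
R_max = (3.88892e17)^(1/4) = 24972.2 m = 25.0 km

25.0 km


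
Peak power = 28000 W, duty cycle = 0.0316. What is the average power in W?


P_avg = 28000 * 0.0316 = 884.8 W

884.8 W


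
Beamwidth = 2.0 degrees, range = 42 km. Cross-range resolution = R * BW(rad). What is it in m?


BW_rad = 0.034906585
CR = 42000 * 0.034906585 = 1466.1 m

1466.1 m


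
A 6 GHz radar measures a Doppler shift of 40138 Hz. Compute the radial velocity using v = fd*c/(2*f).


v = 40138 * 3e8 / (2 * 6000000000.0) = 1003.5 m/s

1003.5 m/s


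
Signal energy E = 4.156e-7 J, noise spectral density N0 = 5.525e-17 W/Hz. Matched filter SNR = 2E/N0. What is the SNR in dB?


SNR_lin = 2 * 4.156e-7 / 5.525e-17 = 1.504e10
SNR_dB = 10*log10(1.504e10) = 101.8 dB

101.8 dB


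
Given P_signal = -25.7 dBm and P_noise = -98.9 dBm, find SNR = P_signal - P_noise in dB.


SNR = -25.7 - (-98.9) = 73.2 dB

73.2 dB


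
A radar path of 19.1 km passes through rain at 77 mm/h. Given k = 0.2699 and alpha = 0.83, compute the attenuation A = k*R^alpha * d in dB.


gamma = 0.2699 * 77^0.83 = 9.930936 dB/km
A = 9.930936 * 19.1 = 189.68 dB

189.68 dB


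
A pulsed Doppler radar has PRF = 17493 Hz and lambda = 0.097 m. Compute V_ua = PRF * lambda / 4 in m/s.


V_ua = 17493 * 0.097 / 4 = 424.2 m/s

424.2 m/s


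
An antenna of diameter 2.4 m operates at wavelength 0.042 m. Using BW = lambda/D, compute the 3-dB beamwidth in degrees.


BW_rad = 0.042 / 2.4 = 0.0175
BW_deg = 1.0 degrees

1.0 degrees


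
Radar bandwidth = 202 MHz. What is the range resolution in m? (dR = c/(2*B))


dR = 3e8 / (2 * 202000000.0) = 0.74 m

0.74 m


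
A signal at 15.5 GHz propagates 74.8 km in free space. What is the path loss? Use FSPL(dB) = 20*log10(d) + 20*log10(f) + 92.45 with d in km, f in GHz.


20*log10(74.8) = 37.48
20*log10(15.5) = 23.81
FSPL = 153.7 dB

153.7 dB


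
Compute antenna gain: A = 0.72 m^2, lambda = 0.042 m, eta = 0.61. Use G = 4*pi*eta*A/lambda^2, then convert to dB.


G_linear = 4*pi*0.61*0.72/0.042^2 = 3128.77
G_dB = 10*log10(3128.77) = 35.0 dB

35.0 dB


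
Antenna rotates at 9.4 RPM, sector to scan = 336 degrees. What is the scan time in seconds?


t = 336 / (9.4 * 360) * 60 = 5.96 s

5.96 s


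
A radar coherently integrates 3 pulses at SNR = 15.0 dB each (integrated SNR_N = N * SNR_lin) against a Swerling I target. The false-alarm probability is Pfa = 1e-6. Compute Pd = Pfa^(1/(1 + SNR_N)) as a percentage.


SNR_lin = 10^(15.0/10) = 31.62278
SNR_N = 3 * 31.62278 = 94.86834
1/(1 + SNR_N) = 1/95.86834 = 0.010431
Pd = (1e-6)^0.010431 = 0.86579
Pd = 86.6%

86.6%


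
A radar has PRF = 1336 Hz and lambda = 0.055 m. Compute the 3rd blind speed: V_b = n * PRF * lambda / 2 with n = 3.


V_blind = 3 * 1336 * 0.055 / 2 = 110.2 m/s

110.2 m/s


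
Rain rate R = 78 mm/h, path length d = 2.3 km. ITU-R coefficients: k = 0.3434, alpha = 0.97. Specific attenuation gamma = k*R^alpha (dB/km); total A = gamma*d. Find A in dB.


gamma = 0.3434 * 78^0.97 = 23.503474 dB/km
A = 23.503474 * 2.3 = 54.06 dB

54.06 dB


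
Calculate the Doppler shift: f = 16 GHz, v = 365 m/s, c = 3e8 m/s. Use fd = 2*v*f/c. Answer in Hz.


fd = 2 * 365 * 16000000000.0 / 3e8 = 38933.3 Hz

38933.3 Hz


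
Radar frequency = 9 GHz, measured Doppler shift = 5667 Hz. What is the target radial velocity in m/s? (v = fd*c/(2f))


v = 5667 * 3e8 / (2 * 9000000000.0) = 94.5 m/s

94.5 m/s


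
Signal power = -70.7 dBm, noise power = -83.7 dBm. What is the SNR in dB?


SNR = -70.7 - (-83.7) = 13.0 dB

13.0 dB


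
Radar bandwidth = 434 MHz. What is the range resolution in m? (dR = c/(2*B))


dR = 3e8 / (2 * 434000000.0) = 0.35 m

0.35 m


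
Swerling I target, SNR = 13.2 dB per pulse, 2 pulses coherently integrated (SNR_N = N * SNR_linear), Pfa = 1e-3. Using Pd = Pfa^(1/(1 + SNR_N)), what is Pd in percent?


SNR_lin = 10^(13.2/10) = 20.89296
SNR_N = 2 * 20.89296 = 41.78592
1/(1 + SNR_N) = 1/42.78592 = 0.0233722
Pd = (1e-3)^0.0233722 = 0.85091
Pd = 85.1%

85.1%


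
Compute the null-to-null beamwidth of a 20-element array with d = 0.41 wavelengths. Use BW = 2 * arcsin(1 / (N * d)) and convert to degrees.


1/(N*d) = 1/(20*0.41) = 0.121951
BW = 2*arcsin(0.121951) = 14.0 degrees

14.0 degrees


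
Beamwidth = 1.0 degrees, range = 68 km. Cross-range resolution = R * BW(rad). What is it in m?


BW_rad = 0.017453293
CR = 68000 * 0.017453293 = 1186.8 m

1186.8 m


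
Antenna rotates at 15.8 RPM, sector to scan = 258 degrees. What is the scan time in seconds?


t = 258 / (15.8 * 360) * 60 = 2.72 s

2.72 s


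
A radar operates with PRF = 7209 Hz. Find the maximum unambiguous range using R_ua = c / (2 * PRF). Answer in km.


R_ua = 3e8 / (2 * 7209) = 20807.3 m = 20.8 km

20.8 km


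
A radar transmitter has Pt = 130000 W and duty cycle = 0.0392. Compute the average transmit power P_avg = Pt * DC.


P_avg = 130000 * 0.0392 = 5096.0 W

5096.0 W


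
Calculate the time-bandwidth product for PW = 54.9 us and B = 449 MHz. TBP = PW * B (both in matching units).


TBP = 54.9 * 449 = 24650.1

24650.1


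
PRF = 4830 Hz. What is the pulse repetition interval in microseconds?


PRI = 1/4830 = 0.0002070393 s = 207.0 us

207.0 us


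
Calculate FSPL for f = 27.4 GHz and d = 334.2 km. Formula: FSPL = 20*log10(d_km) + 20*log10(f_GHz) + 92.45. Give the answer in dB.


20*log10(334.2) = 50.48
20*log10(27.4) = 28.76
FSPL = 171.7 dB

171.7 dB


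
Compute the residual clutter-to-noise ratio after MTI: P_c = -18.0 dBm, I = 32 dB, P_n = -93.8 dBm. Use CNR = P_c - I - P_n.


CNR = -18.0 - 32 - (-93.8) = 43.8 dB

43.8 dB


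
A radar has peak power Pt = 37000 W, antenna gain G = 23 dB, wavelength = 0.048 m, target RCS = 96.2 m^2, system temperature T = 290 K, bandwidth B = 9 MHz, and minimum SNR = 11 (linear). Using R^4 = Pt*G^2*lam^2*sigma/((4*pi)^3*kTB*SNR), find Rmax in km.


G_lin = 10^(23/10) = 199.526231
R^4 = 37000 * 199.526231^2 * 0.048^2 * 96.2 / ((4*pi)^3 * 1.38e-23 * 290 * 9000000.0 * 11)
R^4 = 4.15257e17 m^4
R_max = (4.15257e17)^(1/4) = 25385.1 m = 25.4 km

25.4 km


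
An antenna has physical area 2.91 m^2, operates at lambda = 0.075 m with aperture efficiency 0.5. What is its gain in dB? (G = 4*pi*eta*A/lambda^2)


G_linear = 4*pi*0.5*2.91/0.075^2 = 3250.5
G_dB = 10*log10(3250.5) = 35.1 dB

35.1 dB


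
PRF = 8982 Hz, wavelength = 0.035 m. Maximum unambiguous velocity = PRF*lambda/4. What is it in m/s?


V_ua = 8982 * 0.035 / 4 = 78.6 m/s

78.6 m/s


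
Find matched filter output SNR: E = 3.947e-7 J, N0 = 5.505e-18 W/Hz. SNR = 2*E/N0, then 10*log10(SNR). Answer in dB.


SNR_lin = 2 * 3.947e-7 / 5.505e-18 = 1.434e11
SNR_dB = 10*log10(1.434e11) = 111.6 dB

111.6 dB


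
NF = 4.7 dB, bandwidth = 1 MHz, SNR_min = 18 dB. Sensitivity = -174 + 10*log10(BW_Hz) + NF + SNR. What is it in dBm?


10*log10(1000000.0) = 60.0
S = -174 + 60.0 + 4.7 + 18 = -91.3 dBm

-91.3 dBm


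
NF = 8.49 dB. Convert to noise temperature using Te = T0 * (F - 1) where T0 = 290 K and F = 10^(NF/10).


NF_lin = 10^(8.49/10) = 7.063176
Te = 290 * (7.063176 - 1) = 1758.3 K

1758.3 K


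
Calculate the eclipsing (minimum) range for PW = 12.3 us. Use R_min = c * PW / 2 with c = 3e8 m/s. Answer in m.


R_min = 3e8 * 12.3e-6 / 2 = 1845.0 m

1845.0 m


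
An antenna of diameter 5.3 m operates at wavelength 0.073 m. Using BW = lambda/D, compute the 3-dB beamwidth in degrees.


BW_rad = 0.073 / 5.3 = 0.013774
BW_deg = 0.79 degrees

0.79 degrees


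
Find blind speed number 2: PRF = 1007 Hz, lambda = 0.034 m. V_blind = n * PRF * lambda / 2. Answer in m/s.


V_blind = 2 * 1007 * 0.034 / 2 = 34.2 m/s

34.2 m/s


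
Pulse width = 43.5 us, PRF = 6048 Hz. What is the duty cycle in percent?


DC = 43.5e-6 * 6048 * 100 = 26.31%

26.31%


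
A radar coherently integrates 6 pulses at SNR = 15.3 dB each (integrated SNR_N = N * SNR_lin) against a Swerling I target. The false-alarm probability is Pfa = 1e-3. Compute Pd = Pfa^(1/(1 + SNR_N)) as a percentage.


SNR_lin = 10^(15.3/10) = 33.88442
SNR_N = 6 * 33.88442 = 203.30652
1/(1 + SNR_N) = 1/204.30652 = 0.0048946
Pd = (1e-3)^0.0048946 = 0.96675
Pd = 96.7%

96.7%


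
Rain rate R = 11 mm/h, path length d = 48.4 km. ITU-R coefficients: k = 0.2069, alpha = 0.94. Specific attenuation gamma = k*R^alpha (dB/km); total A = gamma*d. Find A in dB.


gamma = 0.2069 * 11^0.94 = 1.970923 dB/km
A = 1.970923 * 48.4 = 95.39 dB

95.39 dB


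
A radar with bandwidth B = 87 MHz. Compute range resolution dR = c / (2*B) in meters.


dR = 3e8 / (2 * 87000000.0) = 1.72 m

1.72 m


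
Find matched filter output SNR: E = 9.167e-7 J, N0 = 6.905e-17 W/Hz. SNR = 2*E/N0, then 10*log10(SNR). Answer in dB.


SNR_lin = 2 * 9.167e-7 / 6.905e-17 = 2.655e10
SNR_dB = 10*log10(2.655e10) = 104.2 dB

104.2 dB


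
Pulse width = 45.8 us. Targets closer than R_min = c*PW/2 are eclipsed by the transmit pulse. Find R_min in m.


R_min = 3e8 * 45.8e-6 / 2 = 6870.0 m

6870.0 m


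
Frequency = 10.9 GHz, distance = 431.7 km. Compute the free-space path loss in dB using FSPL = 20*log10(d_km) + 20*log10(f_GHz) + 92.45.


20*log10(431.7) = 52.7
20*log10(10.9) = 20.75
FSPL = 165.9 dB

165.9 dB
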